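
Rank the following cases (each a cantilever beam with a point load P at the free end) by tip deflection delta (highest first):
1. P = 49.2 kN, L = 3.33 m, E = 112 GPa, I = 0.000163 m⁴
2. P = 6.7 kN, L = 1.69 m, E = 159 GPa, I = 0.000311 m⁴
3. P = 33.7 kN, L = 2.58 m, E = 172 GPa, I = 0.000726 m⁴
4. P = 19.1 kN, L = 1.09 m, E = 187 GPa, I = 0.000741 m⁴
Model: a cantilever beam with a point load P at the free end, so delta = (P·L^3) / (3·E·I) (SI units).
  Case 1: delta = (49200 × 3.33^3) / (3 × (1.12 × 10¹¹) × 0.000163) = 0.03317 m = 33.17 mm
  Case 2: delta = (6700 × 1.69^3) / (3 × (1.59 × 10¹¹) × 0.000311) = 0.000218 m = 0.218 mm
  Case 3: delta = (33700 × 2.58^3) / (3 × (1.72 × 10¹¹) × 0.000726) = 0.001545 m = 1.545 mm
  Case 4: delta = (19100 × 1.09^3) / (3 × (1.87 × 10¹¹) × 0.000741) = 5.95 × 10⁻⁵ m = 0.0595 mm
Ordering: 33.17 mm (case 1) > 1.545 mm (case 3) > 0.218 mm (case 2) > 0.0595 mm (case 4)
Final answer: 1, 3, 2, 4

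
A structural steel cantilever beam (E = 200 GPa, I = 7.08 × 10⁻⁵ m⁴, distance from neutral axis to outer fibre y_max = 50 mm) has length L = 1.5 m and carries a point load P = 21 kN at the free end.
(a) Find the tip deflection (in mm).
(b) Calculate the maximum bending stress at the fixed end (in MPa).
(a) Tip deflection of a cantilever with an end point load: δ = P·L^3 / (3·E·I). Convert P = 21 kN = 21000 N, E = 200 GPa = 2 × 10¹¹ Pa.
  δ = (21000 × 1.5^3) / (3 × (2 × 10¹¹) × (7.08 × 10⁻⁵)) = 0.001668 m = 1.668 mm
(b) Maximum bending moment at the fixed end: M = P·L = 21000 × 1.5 = 31500 N·m. Convert y_max = 50 mm = 0.05 m.
  σ = M·y_max / I = (31500 × 0.05) / (7.08 × 10⁻⁵) = 2.225 × 10⁷ Pa = 22.25 MPa
Final answer: (a) δ = 1.668 mm, (b) σ = 22.25 MPa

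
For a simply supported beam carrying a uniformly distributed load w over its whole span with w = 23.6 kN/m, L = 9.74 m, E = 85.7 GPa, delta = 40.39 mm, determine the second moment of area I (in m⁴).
Model: a simply supported beam carrying a uniformly distributed load w over its whole span, so delta = (5·w·L^4) / (384·E·I).
Solve for I: I = (5·w·L^4) / (384·delta·E).
Convert to SI units:
  w = 23.6 kN/m = 23600 N/m
  E = 85.7 GPa = 8.57 × 10¹⁰ Pa
  delta = 40.39 mm = 0.04039 m
Substitute:
  I = (5 × 23600 × 9.74^4) / (384 × 0.04039 × (8.57 × 10¹⁰))
  I = 0.000799 m⁴
Final answer: I = 0.000799 m⁴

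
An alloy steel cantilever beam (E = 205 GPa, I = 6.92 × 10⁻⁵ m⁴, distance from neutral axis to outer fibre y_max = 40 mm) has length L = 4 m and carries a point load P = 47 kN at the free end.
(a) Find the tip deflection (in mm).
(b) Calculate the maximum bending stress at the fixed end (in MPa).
(a) Tip deflection of a cantilever with an end point load: δ = P·L^3 / (3·E·I). Convert P = 47 kN = 47000 N, E = 205 GPa = 2.05 × 10¹¹ Pa.
  δ = (47000 × 4^3) / (3 × (2.05 × 10¹¹) × (6.92 × 10⁻⁵)) = 0.07068 m = 70.68 mm
(b) Maximum bending moment at the fixed end: M = P·L = 47000 × 4 = 188000 N·m. Convert y_max = 40 mm = 0.04 m.
  σ = M·y_max / I = (188000 × 0.04) / (6.92 × 10⁻⁵) = 1.087 × 10⁸ Pa = 108.7 MPa
Final answer: (a) δ = 70.68 mm, (b) σ = 108.7 MPa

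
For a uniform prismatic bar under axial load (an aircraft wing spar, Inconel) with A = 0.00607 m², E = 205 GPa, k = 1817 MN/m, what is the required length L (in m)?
Model: a uniform prismatic bar under axial load, so k = (A·E) / L.
Solve for L: L = (A·E) / k.
Convert to SI units:
  E = 205 GPa = 2.05 × 10¹¹ Pa
  k = 1817 MN/m = 1.817 × 10⁹ N/m
Substitute:
  L = (0.00607 × (2.05 × 10¹¹)) / (1.817 × 10⁹)
  L = 0.6848 m
Final answer: L = 0.6848 m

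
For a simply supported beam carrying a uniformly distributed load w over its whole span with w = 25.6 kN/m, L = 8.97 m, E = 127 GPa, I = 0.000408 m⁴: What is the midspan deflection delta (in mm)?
Model: a simply supported beam carrying a uniformly distributed load w over its whole span, so delta = (5·w·L^4) / (384·E·I).
Convert to SI units:
  w = 25.6 kN/m = 25600 N/m
  E = 127 GPa = 1.27 × 10¹¹ Pa
Substitute:
  delta = (5 × 25600 × 8.97^4) / (384 × (1.27 × 10¹¹) × 0.000408)
  delta = 0.04165 m
Convert: delta = 0.04165 m = 41.65 mm
Final answer: delta = 41.65 mm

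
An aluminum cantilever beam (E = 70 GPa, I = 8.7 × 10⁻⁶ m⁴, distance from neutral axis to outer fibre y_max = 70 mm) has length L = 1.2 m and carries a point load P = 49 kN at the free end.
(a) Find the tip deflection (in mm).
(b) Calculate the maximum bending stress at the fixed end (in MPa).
(a) Tip deflection of a cantilever with an end point load: δ = P·L^3 / (3·E·I). Convert P = 49 kN = 49000 N, E = 70 GPa = 7 × 10¹⁰ Pa.
  δ = (49000 × 1.2^3) / (3 × (7 × 10¹⁰) × (8.7 × 10⁻⁶)) = 0.04634 m = 46.34 mm
(b) Maximum bending moment at the fixed end: M = P·L = 49000 × 1.2 = 58800 N·m. Convert y_max = 70 mm = 0.07 m.
  σ = M·y_max / I = (58800 × 0.07) / (8.7 × 10⁻⁶) = 4.731 × 10⁸ Pa = 473.1 MPa
Final answer: (a) δ = 46.34 mm, (b) σ = 473.1 MPa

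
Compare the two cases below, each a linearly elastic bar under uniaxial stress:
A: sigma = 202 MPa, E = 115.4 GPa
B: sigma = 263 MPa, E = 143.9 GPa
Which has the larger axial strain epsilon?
Model: a linearly elastic bar under uniaxial stress, so epsilon = sigma / E (SI units).
  A: epsilon = (2.02 × 10⁸) / (1.154 × 10¹¹) = 0.00175
  B: epsilon = (2.63 × 10⁸) / (1.439 × 10¹¹) = 0.001828
0.001828 > 0.00175, so B is larger.
Final answer: B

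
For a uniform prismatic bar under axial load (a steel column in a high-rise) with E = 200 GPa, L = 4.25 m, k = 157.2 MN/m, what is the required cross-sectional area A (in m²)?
Model: a uniform prismatic bar under axial load, so k = (A·E) / L.
Solve for A: A = (k·L) / E.
Convert to SI units:
  E = 200 GPa = 2 × 10¹¹ Pa
  k = 157.2 MN/m = 1.572 × 10⁸ N/m
Substitute:
  A = ((1.572 × 10⁸) × 4.25) / (2 × 10¹¹)
  A = 0.00334 m²
Final answer: A = 0.00334 m²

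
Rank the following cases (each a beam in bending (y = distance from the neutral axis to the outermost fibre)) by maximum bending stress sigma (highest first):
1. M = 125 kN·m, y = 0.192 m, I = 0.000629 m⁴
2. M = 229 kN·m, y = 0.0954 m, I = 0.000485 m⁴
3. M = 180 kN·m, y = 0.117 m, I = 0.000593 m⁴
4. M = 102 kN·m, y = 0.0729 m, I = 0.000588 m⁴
Model: a beam in bending (y = distance from the neutral axis to the outermost fibre), so sigma = (M·y) / I (SI units).
  Case 1: sigma = (125000 × 0.192) / 0.000629 = 3.816 × 10⁷ Pa = 38.16 MPa
  Case 2: sigma = (229000 × 0.0954) / 0.000485 = 4.504 × 10⁷ Pa = 45.04 MPa
  Case 3: sigma = (180000 × 0.117) / 0.000593 = 3.551 × 10⁷ Pa = 35.51 MPa
  Case 4: sigma = (102000 × 0.0729) / 0.000588 = 1.265 × 10⁷ Pa = 12.65 MPa
Ordering: 45.04 MPa (case 2) > 38.16 MPa (case 1) > 35.51 MPa (case 3) > 12.65 MPa (case 4)
Final answer: 2, 1, 3, 4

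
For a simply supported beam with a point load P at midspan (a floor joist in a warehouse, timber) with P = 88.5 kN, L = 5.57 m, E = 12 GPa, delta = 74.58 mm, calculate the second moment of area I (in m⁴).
Model: a simply supported beam with a point load P at midspan, so delta = (P·L^3) / (48·E·I).
Solve for I: I = (P·L^3) / (48·delta·E).
Convert to SI units:
  P = 88.5 kN = 88500 N
  E = 12 GPa = 1.2 × 10¹⁰ Pa
  delta = 74.58 mm = 0.07458 m
Substitute:
  I = (88500 × 5.57^3) / (48 × 0.07458 × (1.2 × 10¹⁰))
  I = 0.000356 m⁴
Final answer: I = 0.000356 m⁴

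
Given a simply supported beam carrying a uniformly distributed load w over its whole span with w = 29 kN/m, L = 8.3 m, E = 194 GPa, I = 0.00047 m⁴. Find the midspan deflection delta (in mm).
Model: a simply supported beam carrying a uniformly distributed load w over its whole span, so delta = (5·w·L^4) / (384·E·I).
Convert to SI units:
  w = 29 kN/m = 29000 N/m
  E = 194 GPa = 1.94 × 10¹¹ Pa
Substitute:
  delta = (5 × 29000 × 8.3^4) / (384 × (1.94 × 10¹¹) × 0.00047)
  delta = 0.01965 m
Convert: delta = 0.01965 m = 19.65 mm
Final answer: delta = 19.65 mm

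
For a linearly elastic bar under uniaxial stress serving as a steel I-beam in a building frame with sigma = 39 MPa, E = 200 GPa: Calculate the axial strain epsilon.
Model: a linearly elastic bar under uniaxial stress, so epsilon = sigma / E.
Convert to SI units:
  sigma = 39 MPa = 3.9 × 10⁷ Pa
  E = 200 GPa = 2 × 10¹¹ Pa
Substitute:
  epsilon = (3.9 × 10⁷) / (2 × 10¹¹)
  epsilon = 0.000195
Final answer: epsilon = 0.000195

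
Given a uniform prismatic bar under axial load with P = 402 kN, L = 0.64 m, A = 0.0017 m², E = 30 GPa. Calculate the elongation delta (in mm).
Model: a uniform prismatic bar under axial load, so delta = (P·L) / (A·E).
Convert to SI units:
  P = 402 kN = 402000 N
  E = 30 GPa = 3 × 10¹⁰ Pa
Substitute:
  delta = (402000 × 0.64) / (0.0017 × (3 × 10¹⁰))
  delta = 0.005045 m
Convert: delta = 0.005045 m = 5.045 mm
Final answer: delta = 5.045 mm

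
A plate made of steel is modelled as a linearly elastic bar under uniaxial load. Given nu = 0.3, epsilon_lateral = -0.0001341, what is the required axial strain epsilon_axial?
Model: a linearly elastic bar under uniaxial load, so epsilon_lateral = -nu·epsilon_axial.
Solve for epsilon_axial: epsilon_axial = -epsilon_lateral / nu.
Substitute:
  epsilon_axial = -(-0.0001341) / 0.3
  epsilon_axial = 0.000447
Final answer: epsilon_axial = 0.000447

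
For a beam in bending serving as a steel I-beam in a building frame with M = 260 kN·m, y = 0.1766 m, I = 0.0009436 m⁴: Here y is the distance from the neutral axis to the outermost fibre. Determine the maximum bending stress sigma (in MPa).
Model: a beam in bending, so sigma = (M·y) / I.
Convert to SI units:
  M = 260 kN·m = 260000 N·m
Substitute:
  sigma = (260000 × 0.1766) / 0.0009436
  sigma = 4.866 × 10⁷ Pa
Convert: sigma = 4.866 × 10⁷ Pa = 48.66 MPa
Final answer: sigma = 48.66 MPa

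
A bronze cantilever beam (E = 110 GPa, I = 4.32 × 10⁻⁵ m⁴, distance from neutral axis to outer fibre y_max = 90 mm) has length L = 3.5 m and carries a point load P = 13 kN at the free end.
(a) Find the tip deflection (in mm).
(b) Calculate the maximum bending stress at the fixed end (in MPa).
(a) Tip deflection of a cantilever with an end point load: δ = P·L^3 / (3·E·I). Convert P = 13 kN = 13000 N, E = 110 GPa = 1.1 × 10¹¹ Pa.
  δ = (13000 × 3.5^3) / (3 × (1.1 × 10¹¹) × (4.32 × 10⁻⁵)) = 0.0391 m = 39.1 mm
(b) Maximum bending moment at the fixed end: M = P·L = 13000 × 3.5 = 45500 N·m. Convert y_max = 90 mm = 0.09 m.
  σ = M·y_max / I = (45500 × 0.09) / (4.32 × 10⁻⁵) = 9.479 × 10⁷ Pa = 94.79 MPa
Final answer: (a) δ = 39.1 mm, (b) σ = 94.79 MPa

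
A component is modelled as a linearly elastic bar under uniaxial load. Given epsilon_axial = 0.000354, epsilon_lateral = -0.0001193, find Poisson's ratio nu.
Model: a linearly elastic bar under uniaxial load, so epsilon_lateral = -nu·epsilon_axial.
Solve for nu: nu = -epsilon_lateral / epsilon_axial.
Substitute:
  nu = -(-0.0001193) / 0.000354
  nu = 0.337
Final answer: nu = 0.337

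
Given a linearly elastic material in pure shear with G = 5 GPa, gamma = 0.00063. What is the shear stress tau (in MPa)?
Model: a linearly elastic material in pure shear, so tau = G·gamma.
Convert to SI units:
  G = 5 GPa = 5 × 10⁹ Pa
Substitute:
  tau = (5 × 10⁹) × 0.00063
  tau = 3.15 × 10⁶ Pa
Convert: tau = 3.15 × 10⁶ Pa = 3.15 MPa
Final answer: tau = 3.15 MPa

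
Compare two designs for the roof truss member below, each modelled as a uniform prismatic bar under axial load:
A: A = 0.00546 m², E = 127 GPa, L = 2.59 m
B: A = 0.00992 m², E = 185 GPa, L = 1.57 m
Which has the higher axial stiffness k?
Model: a uniform prismatic bar under axial load, so k = (A·E) / L (SI units).
  A: k = (0.00546 × (1.27 × 10¹¹)) / 2.59 = 2.677 × 10⁸ N/m = 267.7 MN/m
  B: k = (0.00992 × (1.85 × 10¹¹)) / 1.57 = 1.169 × 10⁹ N/m = 1169 MN/m
1169 MN/m > 267.7 MN/m, so B is larger.
Final answer: B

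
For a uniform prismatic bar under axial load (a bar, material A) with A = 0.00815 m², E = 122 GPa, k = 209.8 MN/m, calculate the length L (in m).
Model: a uniform prismatic bar under axial load, so k = (A·E) / L.
Solve for L: L = (A·E) / k.
Convert to SI units:
  E = 122 GPa = 1.22 × 10¹¹ Pa
  k = 209.8 MN/m = 2.098 × 10⁸ N/m
Substitute:
  L = (0.00815 × (1.22 × 10¹¹)) / (2.098 × 10⁸)
  L = 4.739 m
Final answer: L = 4.739 m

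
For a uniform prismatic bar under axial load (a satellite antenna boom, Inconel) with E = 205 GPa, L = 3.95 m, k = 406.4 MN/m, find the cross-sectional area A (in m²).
Model: a uniform prismatic bar under axial load, so k = (A·E) / L.
Solve for A: A = (k·L) / E.
Convert to SI units:
  E = 205 GPa = 2.05 × 10¹¹ Pa
  k = 406.4 MN/m = 4.064 × 10⁸ N/m
Substitute:
  A = ((4.064 × 10⁸) × 3.95) / (2.05 × 10¹¹)
  A = 0.007831 m²
Final answer: A = 0.007831 m²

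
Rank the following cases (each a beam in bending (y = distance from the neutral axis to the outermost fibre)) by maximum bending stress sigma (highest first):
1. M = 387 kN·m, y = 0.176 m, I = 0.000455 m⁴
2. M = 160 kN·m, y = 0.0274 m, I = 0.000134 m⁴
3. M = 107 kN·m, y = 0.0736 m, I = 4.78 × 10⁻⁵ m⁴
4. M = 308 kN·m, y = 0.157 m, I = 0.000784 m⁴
Model: a beam in bending (y = distance from the neutral axis to the outermost fibre), so sigma = (M·y) / I (SI units).
  Case 1: sigma = (387000 × 0.176) / 0.000455 = 1.497 × 10⁸ Pa = 149.7 MPa
  Case 2: sigma = (160000 × 0.0274) / 0.000134 = 3.272 × 10⁷ Pa = 32.72 MPa
  Case 3: sigma = (107000 × 0.0736) / (4.78 × 10⁻⁵) = 1.648 × 10⁸ Pa = 164.8 MPa
  Case 4: sigma = (308000 × 0.157) / 0.000784 = 6.168 × 10⁷ Pa = 61.68 MPa
Ordering: 164.8 MPa (case 3) > 149.7 MPa (case 1) > 61.68 MPa (case 4) > 32.72 MPa (case 2)
Final answer: 3, 1, 4, 2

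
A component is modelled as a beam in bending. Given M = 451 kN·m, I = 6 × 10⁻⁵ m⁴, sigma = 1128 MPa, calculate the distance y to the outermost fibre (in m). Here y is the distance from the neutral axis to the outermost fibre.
Model: a beam in bending, so sigma = (M·y) / I.
Solve for y: y = (sigma·I) / M.
Convert to SI units:
  M = 451 kN·m = 451000 N·m
  sigma = 1128 MPa = 1.128 × 10⁹ Pa
Substitute:
  y = ((1.128 × 10⁹) × (6 × 10⁻⁵)) / 451000
  y = 0.1501 m
Final answer: y = 0.1501 m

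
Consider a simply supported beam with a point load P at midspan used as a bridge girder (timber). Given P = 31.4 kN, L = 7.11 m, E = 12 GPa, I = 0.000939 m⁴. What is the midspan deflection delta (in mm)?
Model: a simply supported beam with a point load P at midspan, so delta = (P·L^3) / (48·E·I).
Convert to SI units:
  P = 31.4 kN = 31400 N
  E = 12 GPa = 1.2 × 10¹⁰ Pa
Substitute:
  delta = (31400 × 7.11^3) / (48 × (1.2 × 10¹⁰) × 0.000939)
  delta = 0.02087 m
Convert: delta = 0.02087 m = 20.87 mm
Final answer: delta = 20.87 mm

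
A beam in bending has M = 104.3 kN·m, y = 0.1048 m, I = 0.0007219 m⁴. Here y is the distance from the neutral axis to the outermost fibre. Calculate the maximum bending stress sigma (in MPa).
Model: a beam in bending, so sigma = (M·y) / I.
Convert to SI units:
  M = 104.3 kN·m = 104300 N·m
Substitute:
  sigma = (104300 × 0.1048) / 0.0007219
  sigma = 1.514 × 10⁷ Pa
Convert: sigma = 1.514 × 10⁷ Pa = 15.14 MPa
Final answer: sigma = 15.14 MPa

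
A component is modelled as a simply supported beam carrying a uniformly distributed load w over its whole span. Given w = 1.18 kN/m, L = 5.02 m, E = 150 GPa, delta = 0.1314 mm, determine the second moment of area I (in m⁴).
Model: a simply supported beam carrying a uniformly distributed load w over its whole span, so delta = (5·w·L^4) / (384·E·I).
Solve for I: I = (5·w·L^4) / (384·delta·E).
Convert to SI units:
  w = 1.18 kN/m = 1180 N/m
  E = 150 GPa = 1.5 × 10¹¹ Pa
  delta = 0.1314 mm = 0.0001314 m
Substitute:
  I = (5 × 1180 × 5.02^4) / (384 × 0.0001314 × (1.5 × 10¹¹))
  I = 0.000495 m⁴
Final answer: I = 0.000495 m⁴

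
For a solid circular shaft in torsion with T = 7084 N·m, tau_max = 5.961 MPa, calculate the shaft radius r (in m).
Model: a solid circular shaft in torsion, so tau_max = (2·T) / (π·r^3).
Solve for r: r = ((2·T) / (π·tau_max))^(1/3).
Convert to SI units:
  tau_max = 5.961 MPa = 5.961 × 10⁶ Pa
Substitute:
  r = ((2 × 7084) / (π × (5.961 × 10⁶)))^(1/3)
  r = 0.09112 m
Final answer: r = 0.09112 m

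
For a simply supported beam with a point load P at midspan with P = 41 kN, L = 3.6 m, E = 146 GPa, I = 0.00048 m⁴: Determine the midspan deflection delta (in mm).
Model: a simply supported beam with a point load P at midspan, so delta = (P·L^3) / (48·E·I).
Convert to SI units:
  P = 41 kN = 41000 N
  E = 146 GPa = 1.46 × 10¹¹ Pa
Substitute:
  delta = (41000 × 3.6^3) / (48 × (1.46 × 10¹¹) × 0.00048)
  delta = 0.0005687 m
Convert: delta = 0.0005687 m = 0.5687 mm
Final answer: delta = 0.5687 mm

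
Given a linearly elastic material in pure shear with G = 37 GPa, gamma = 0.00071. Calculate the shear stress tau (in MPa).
Model: a linearly elastic material in pure shear, so tau = G·gamma.
Convert to SI units:
  G = 37 GPa = 3.7 × 10¹⁰ Pa
Substitute:
  tau = (3.7 × 10¹⁰) × 0.00071
  tau = 2.627 × 10⁷ Pa
Convert: tau = 2.627 × 10⁷ Pa = 26.27 MPa
Final answer: tau = 26.27 MPa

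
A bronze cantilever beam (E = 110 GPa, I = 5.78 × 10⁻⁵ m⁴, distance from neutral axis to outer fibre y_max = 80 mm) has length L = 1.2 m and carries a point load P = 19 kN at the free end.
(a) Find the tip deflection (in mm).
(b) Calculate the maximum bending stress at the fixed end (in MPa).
(a) Tip deflection of a cantilever with an end point load: δ = P·L^3 / (3·E·I). Convert P = 19 kN = 19000 N, E = 110 GPa = 1.1 × 10¹¹ Pa.
  δ = (19000 × 1.2^3) / (3 × (1.1 × 10¹¹) × (5.78 × 10⁻⁵)) = 0.001721 m = 1.721 mm
(b) Maximum bending moment at the fixed end: M = P·L = 19000 × 1.2 = 22800 N·m. Convert y_max = 80 mm = 0.08 m.
  σ = M·y_max / I = (22800 × 0.08) / (5.78 × 10⁻⁵) = 3.156 × 10⁷ Pa = 31.56 MPa
Final answer: (a) δ = 1.721 mm, (b) σ = 31.56 MPa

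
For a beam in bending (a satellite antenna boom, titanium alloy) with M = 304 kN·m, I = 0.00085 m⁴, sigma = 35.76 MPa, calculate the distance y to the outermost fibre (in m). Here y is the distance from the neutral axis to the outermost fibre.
Model: a beam in bending, so sigma = (M·y) / I.
Solve for y: y = (sigma·I) / M.
Convert to SI units:
  M = 304 kN·m = 304000 N·m
  sigma = 35.76 MPa = 3.576 × 10⁷ Pa
Substitute:
  y = ((3.576 × 10⁷) × 0.00085) / 304000
  y = 0.09999 m
Final answer: y = 0.09999 m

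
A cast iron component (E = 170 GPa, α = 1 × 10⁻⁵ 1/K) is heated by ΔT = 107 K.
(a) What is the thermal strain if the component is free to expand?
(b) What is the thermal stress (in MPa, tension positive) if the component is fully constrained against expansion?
(a) Free thermal strain ε_th = α·ΔT = (1 × 10⁻⁵) × 107 = 0.00107
(b) Fully constrained, the expansion is suppressed, so σ = -E·α·ΔT. Convert E = 170 GPa = 1.7 × 10¹¹ Pa.
  σ = -(1.7 × 10¹¹) × (1 × 10⁻⁵) × 107 = -1.819 × 10⁸ Pa = -181.9 MPa (compressive)
Final answer: (a) ε_th = 0.00107, (b) σ = -181.9 MPa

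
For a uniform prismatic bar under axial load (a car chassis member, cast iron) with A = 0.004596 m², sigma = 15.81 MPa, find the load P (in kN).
Model: a uniform prismatic bar under axial load, so sigma = P / A.
Solve for P: P = sigma·A.
Convert to SI units:
  sigma = 15.81 MPa = 1.581 × 10⁷ Pa
Substitute:
  P = (1.581 × 10⁷) × 0.004596
  P = 72660 N
Convert: P = 72660 N = 72.66 kN
Final answer: P = 72.66 kN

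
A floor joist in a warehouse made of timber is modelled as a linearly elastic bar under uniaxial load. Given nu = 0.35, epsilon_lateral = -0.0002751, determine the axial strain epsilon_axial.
Model: a linearly elastic bar under uniaxial load, so epsilon_lateral = -nu·epsilon_axial.
Solve for epsilon_axial: epsilon_axial = -epsilon_lateral / nu.
Substitute:
  epsilon_axial = -(-0.0002751) / 0.35
  epsilon_axial = 0.000786
Final answer: epsilon_axial = 0.000786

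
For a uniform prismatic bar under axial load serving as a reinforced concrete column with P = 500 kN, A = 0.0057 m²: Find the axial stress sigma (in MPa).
Model: a uniform prismatic bar under axial load, so sigma = P / A.
Convert to SI units:
  P = 500 kN = 500000 N
Substitute:
  sigma = 500000 / 0.0057
  sigma = 8.772 × 10⁷ Pa
Convert: sigma = 8.772 × 10⁷ Pa = 87.72 MPa
Final answer: sigma = 87.72 MPa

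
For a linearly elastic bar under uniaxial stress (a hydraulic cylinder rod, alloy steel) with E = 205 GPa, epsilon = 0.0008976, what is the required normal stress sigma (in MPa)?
Model: a linearly elastic bar under uniaxial stress, so epsilon = sigma / E.
Solve for sigma: sigma = epsilon·E.
Convert to SI units:
  E = 205 GPa = 2.05 × 10¹¹ Pa
Substitute:
  sigma = 0.0008976 × (2.05 × 10¹¹)
  sigma = 1.84 × 10⁸ Pa
Convert: sigma = 1.84 × 10⁸ Pa = 184 MPa
Final answer: sigma = 184 MPa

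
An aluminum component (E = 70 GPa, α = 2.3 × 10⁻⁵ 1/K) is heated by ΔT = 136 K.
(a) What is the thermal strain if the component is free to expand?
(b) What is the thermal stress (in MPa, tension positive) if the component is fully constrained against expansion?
(a) Free thermal strain ε_th = α·ΔT = (2.3 × 10⁻⁵) × 136 = 0.003128
(b) Fully constrained, the expansion is suppressed, so σ = -E·α·ΔT. Convert E = 70 GPa = 7 × 10¹⁰ Pa.
  σ = -(7 × 10¹⁰) × (2.3 × 10⁻⁵) × 136 = -2.19 × 10⁸ Pa = -219 MPa (compressive)
Final answer: (a) ε_th = 0.003128, (b) σ = -219 MPa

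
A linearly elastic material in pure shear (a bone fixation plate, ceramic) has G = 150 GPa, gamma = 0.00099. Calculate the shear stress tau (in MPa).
Model: a linearly elastic material in pure shear, so tau = G·gamma.
Convert to SI units:
  G = 150 GPa = 1.5 × 10¹¹ Pa
Substitute:
  tau = (1.5 × 10¹¹) × 0.00099
  tau = 1.485 × 10⁸ Pa
Convert: tau = 1.485 × 10⁸ Pa = 148.5 MPa
Final answer: tau = 148.5 MPa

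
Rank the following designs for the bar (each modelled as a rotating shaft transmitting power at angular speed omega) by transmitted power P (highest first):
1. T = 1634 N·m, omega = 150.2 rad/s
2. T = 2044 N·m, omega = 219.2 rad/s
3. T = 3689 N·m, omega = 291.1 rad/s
Model: a rotating shaft transmitting power at angular speed omega, so P = T·omega (SI units).
  Case 1: P = 1634 × 150.2 = 245400 W = 245.4 kW
  Case 2: P = 2044 × 219.2 = 448000 W = 448 kW
  Case 3: P = 3689 × 291.1 = 1.074 × 10⁶ W = 1074 kW
Ordering: 1074 kW (case 3) > 448 kW (case 2) > 245.4 kW (case 1)
Final answer: 3, 2, 1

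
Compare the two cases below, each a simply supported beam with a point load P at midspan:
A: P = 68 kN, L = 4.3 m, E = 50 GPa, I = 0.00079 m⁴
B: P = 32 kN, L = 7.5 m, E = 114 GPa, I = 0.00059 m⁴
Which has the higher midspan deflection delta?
Model: a simply supported beam with a point load P at midspan, so delta = (P·L^3) / (48·E·I) (SI units).
  A: delta = (68000 × 4.3^3) / (48 × (5 × 10¹⁰) × 0.00079) = 0.002852 m = 2.852 mm
  B: delta = (32000 × 7.5^3) / (48 × (1.14 × 10¹¹) × 0.00059) = 0.004182 m = 4.182 mm
4.182 mm > 2.852 mm, so B is larger.
Final answer: B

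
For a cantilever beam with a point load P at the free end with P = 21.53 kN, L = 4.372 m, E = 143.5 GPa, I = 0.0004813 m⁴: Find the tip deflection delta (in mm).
Model: a cantilever beam with a point load P at the free end, so delta = (P·L^3) / (3·E·I).
Convert to SI units:
  P = 21.53 kN = 21530 N
  E = 143.5 GPa = 1.435 × 10¹¹ Pa
Substitute:
  delta = (21530 × 4.372^3) / (3 × (1.435 × 10¹¹) × 0.0004813)
  delta = 0.008684 m
Convert: delta = 0.008684 m = 8.684 mm
Final answer: delta = 8.684 mm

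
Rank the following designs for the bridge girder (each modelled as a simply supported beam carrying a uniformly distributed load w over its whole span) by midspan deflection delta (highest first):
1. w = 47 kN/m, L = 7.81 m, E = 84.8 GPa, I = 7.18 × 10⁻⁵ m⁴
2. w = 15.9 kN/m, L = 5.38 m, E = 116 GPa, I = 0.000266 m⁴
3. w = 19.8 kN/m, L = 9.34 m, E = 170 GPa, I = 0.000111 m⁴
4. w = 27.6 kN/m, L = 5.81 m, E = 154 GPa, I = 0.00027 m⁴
Model: a simply supported beam carrying a uniformly distributed load w over its whole span, so delta = (5·w·L^4) / (384·E·I) (SI units).
  Case 1: delta = (5 × 47000 × 7.81^4) / (384 × (8.48 × 10¹⁰) × (7.18 × 10⁻⁵)) = 0.374 m = 374 mm
  Case 2: delta = (5 × 15900 × 5.38^4) / (384 × (1.16 × 10¹¹) × 0.000266) = 0.005621 m = 5.621 mm
  Case 3: delta = (5 × 19800 × 9.34^4) / (384 × (1.7 × 10¹¹) × 0.000111) = 0.104 m = 104 mm
  Case 4: delta = (5 × 27600 × 5.81^4) / (384 × (1.54 × 10¹¹) × 0.00027) = 0.009848 m = 9.848 mm
Ordering: 374 mm (case 1) > 104 mm (case 3) > 9.848 mm (case 4) > 5.621 mm (case 2)
Final answer: 1, 3, 4, 2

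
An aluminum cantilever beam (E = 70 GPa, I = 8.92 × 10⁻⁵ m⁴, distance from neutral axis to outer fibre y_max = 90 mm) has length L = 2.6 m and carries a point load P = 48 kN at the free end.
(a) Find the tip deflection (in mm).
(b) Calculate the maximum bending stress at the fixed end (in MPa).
(a) Tip deflection of a cantilever with an end point load: δ = P·L^3 / (3·E·I). Convert P = 48 kN = 48000 N, E = 70 GPa = 7 × 10¹⁰ Pa.
  δ = (48000 × 2.6^3) / (3 × (7 × 10¹⁰) × (8.92 × 10⁻⁵)) = 0.04504 m = 45.04 mm
(b) Maximum bending moment at the fixed end: M = P·L = 48000 × 2.6 = 124800 N·m. Convert y_max = 90 mm = 0.09 m.
  σ = M·y_max / I = (124800 × 0.09) / (8.92 × 10⁻⁵) = 1.259 × 10⁸ Pa = 125.9 MPa
Final answer: (a) δ = 45.04 mm, (b) σ = 125.9 MPa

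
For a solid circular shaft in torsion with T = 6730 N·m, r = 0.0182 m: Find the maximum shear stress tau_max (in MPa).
Model: a solid circular shaft in torsion, so tau_max = (2·T) / (π·r^3).
Substitute:
  tau_max = (2 × 6730) / (π × 0.0182^3)
  tau_max = 7.107 × 10⁸ Pa
Convert: tau_max = 7.107 × 10⁸ Pa = 710.7 MPa
Final answer: tau_max = 710.7 MPa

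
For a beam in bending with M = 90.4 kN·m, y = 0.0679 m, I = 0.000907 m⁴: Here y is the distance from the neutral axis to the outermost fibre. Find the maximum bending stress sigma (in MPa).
Model: a beam in bending, so sigma = (M·y) / I.
Convert to SI units:
  M = 90.4 kN·m = 90400 N·m
Substitute:
  sigma = (90400 × 0.0679) / 0.000907
  sigma = 6.768 × 10⁶ Pa
Convert: sigma = 6.768 × 10⁶ Pa = 6.768 MPa
Final answer: sigma = 6.768 MPa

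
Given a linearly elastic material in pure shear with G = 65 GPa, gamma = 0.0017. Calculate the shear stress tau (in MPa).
Model: a linearly elastic material in pure shear, so tau = G·gamma.
Convert to SI units:
  G = 65 GPa = 6.5 × 10¹⁰ Pa
Substitute:
  tau = (6.5 × 10¹⁰) × 0.0017
  tau = 1.105 × 10⁸ Pa
Convert: tau = 1.105 × 10⁸ Pa = 110.5 MPa
Final answer: tau = 110.5 MPa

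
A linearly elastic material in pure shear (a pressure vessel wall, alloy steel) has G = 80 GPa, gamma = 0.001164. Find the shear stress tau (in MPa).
Model: a linearly elastic material in pure shear, so tau = G·gamma.
Convert to SI units:
  G = 80 GPa = 8 × 10¹⁰ Pa
Substitute:
  tau = (8 × 10¹⁰) × 0.001164
  tau = 9.312 × 10⁷ Pa
Convert: tau = 9.312 × 10⁷ Pa = 93.12 MPa
Final answer: tau = 93.12 MPa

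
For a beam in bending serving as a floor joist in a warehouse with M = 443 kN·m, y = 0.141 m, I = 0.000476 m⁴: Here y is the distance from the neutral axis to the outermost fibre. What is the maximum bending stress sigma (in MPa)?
Model: a beam in bending, so sigma = (M·y) / I.
Convert to SI units:
  M = 443 kN·m = 443000 N·m
Substitute:
  sigma = (443000 × 0.141) / 0.000476
  sigma = 1.312 × 10⁸ Pa
Convert: sigma = 1.312 × 10⁸ Pa = 131.2 MPa
Final answer: sigma = 131.2 MPa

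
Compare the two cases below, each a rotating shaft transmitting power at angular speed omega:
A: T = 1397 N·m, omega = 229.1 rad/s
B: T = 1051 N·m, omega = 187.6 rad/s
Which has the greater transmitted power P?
Model: a rotating shaft transmitting power at angular speed omega, so P = T·omega (SI units).
  A: P = 1397 × 229.1 = 320100 W = 320.1 kW
  B: P = 1051 × 187.6 = 197200 W = 197.2 kW
320.1 kW > 197.2 kW, so A is larger.
Final answer: A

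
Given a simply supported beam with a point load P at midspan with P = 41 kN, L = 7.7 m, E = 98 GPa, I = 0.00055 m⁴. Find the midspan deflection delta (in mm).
Model: a simply supported beam with a point load P at midspan, so delta = (P·L^3) / (48·E·I).
Convert to SI units:
  P = 41 kN = 41000 N
  E = 98 GPa = 9.8 × 10¹⁰ Pa
Substitute:
  delta = (41000 × 7.7^3) / (48 × (9.8 × 10¹⁰) × 0.00055)
  delta = 0.007235 m
Convert: delta = 0.007235 m = 7.235 mm
Final answer: delta = 7.235 mm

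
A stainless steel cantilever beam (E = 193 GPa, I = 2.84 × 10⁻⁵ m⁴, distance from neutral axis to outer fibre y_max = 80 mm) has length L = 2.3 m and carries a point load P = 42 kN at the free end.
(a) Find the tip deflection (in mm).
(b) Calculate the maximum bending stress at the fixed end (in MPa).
(a) Tip deflection of a cantilever with an end point load: δ = P·L^3 / (3·E·I). Convert P = 42 kN = 42000 N, E = 193 GPa = 1.93 × 10¹¹ Pa.
  δ = (42000 × 2.3^3) / (3 × (1.93 × 10¹¹) × (2.84 × 10⁻⁵)) = 0.03108 m = 31.08 mm
(b) Maximum bending moment at the fixed end: M = P·L = 42000 × 2.3 = 96600 N·m. Convert y_max = 80 mm = 0.08 m.
  σ = M·y_max / I = (96600 × 0.08) / (2.84 × 10⁻⁵) = 2.721 × 10⁸ Pa = 272.1 MPa
Final answer: (a) δ = 31.08 mm, (b) σ = 272.1 MPa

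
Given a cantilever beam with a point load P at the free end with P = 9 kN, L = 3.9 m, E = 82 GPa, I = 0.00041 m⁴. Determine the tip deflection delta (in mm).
Model: a cantilever beam with a point load P at the free end, so delta = (P·L^3) / (3·E·I).
Convert to SI units:
  P = 9 kN = 9000 N
  E = 82 GPa = 8.2 × 10¹⁰ Pa
Substitute:
  delta = (9000 × 3.9^3) / (3 × (8.2 × 10¹⁰) × 0.00041)
  delta = 0.005293 m
Convert: delta = 0.005293 m = 5.293 mm
Final answer: delta = 5.293 mm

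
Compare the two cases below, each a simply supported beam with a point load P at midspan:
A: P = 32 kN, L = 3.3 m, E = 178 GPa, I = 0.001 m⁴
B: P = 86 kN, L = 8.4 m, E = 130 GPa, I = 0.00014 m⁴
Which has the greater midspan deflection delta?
Model: a simply supported beam with a point load P at midspan, so delta = (P·L^3) / (48·E·I) (SI units).
  A: delta = (32000 × 3.3^3) / (48 × (1.78 × 10¹¹) × 0.001) = 0.0001346 m = 0.1346 mm
  B: delta = (86000 × 8.4^3) / (48 × (1.3 × 10¹¹) × 0.00014) = 0.05835 m = 58.35 mm
58.35 mm > 0.1346 mm, so B is larger.
Final answer: B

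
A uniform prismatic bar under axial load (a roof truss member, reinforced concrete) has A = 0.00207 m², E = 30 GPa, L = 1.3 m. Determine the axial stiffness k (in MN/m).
Model: a uniform prismatic bar under axial load, so k = (A·E) / L.
Convert to SI units:
  E = 30 GPa = 3 × 10¹⁰ Pa
Substitute:
  k = (0.00207 × (3 × 10¹⁰)) / 1.3
  k = 4.777 × 10⁷ N/m
Convert: k = 4.777 × 10⁷ N/m = 47.77 MN/m
Final answer: k = 47.77 MN/m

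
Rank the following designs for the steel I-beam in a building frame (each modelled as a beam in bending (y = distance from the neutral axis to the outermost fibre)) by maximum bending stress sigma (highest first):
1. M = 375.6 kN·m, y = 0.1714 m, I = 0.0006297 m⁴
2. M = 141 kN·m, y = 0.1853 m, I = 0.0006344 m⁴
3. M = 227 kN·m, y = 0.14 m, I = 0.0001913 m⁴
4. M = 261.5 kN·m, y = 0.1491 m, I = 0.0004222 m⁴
Model: a beam in bending (y = distance from the neutral axis to the outermost fibre), so sigma = (M·y) / I (SI units).
  Case 1: sigma = (375600 × 0.1714) / 0.0006297 = 1.022 × 10⁸ Pa = 102.2 MPa
  Case 2: sigma = (141000 × 0.1853) / 0.0006344 = 4.118 × 10⁷ Pa = 41.18 MPa
  Case 3: sigma = (227000 × 0.14) / 0.0001913 = 1.661 × 10⁸ Pa = 166.1 MPa
  Case 4: sigma = (261500 × 0.1491) / 0.0004222 = 9.235 × 10⁷ Pa = 92.35 MPa
Ordering: 166.1 MPa (case 3) > 102.2 MPa (case 1) > 92.35 MPa (case 4) > 41.18 MPa (case 2)
Final answer: 3, 1, 4, 2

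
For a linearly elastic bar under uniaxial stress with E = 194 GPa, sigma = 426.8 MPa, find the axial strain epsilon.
Model: a linearly elastic bar under uniaxial stress, so sigma = E·epsilon.
Solve for epsilon: epsilon = sigma / E.
Convert to SI units:
  E = 194 GPa = 1.94 × 10¹¹ Pa
  sigma = 426.8 MPa = 4.268 × 10⁸ Pa
Substitute:
  epsilon = (4.268 × 10⁸) / (1.94 × 10¹¹)
  epsilon = 0.0022
Final answer: epsilon = 0.0022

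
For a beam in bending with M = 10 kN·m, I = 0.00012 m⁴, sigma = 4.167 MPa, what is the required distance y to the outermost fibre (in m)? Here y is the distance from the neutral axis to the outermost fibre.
Model: a beam in bending, so sigma = (M·y) / I.
Solve for y: y = (sigma·I) / M.
Convert to SI units:
  M = 10 kN·m = 10000 N·m
  sigma = 4.167 MPa = 4.167 × 10⁶ Pa
Substitute:
  y = ((4.167 × 10⁶) × 0.00012) / 10000
  y = 0.05 m
Final answer: y = 0.05 m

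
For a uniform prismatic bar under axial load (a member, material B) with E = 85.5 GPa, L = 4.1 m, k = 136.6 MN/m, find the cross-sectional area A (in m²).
Model: a uniform prismatic bar under axial load, so k = (A·E) / L.
Solve for A: A = (k·L) / E.
Convert to SI units:
  E = 85.5 GPa = 8.55 × 10¹⁰ Pa
  k = 136.6 MN/m = 1.366 × 10⁸ N/m
Substitute:
  A = ((1.366 × 10⁸) × 4.1) / (8.55 × 10¹⁰)
  A = 0.00655 m²
Final answer: A = 0.00655 m²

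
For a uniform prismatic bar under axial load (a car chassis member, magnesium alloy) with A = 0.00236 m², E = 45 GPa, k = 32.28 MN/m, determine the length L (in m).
Model: a uniform prismatic bar under axial load, so k = (A·E) / L.
Solve for L: L = (A·E) / k.
Convert to SI units:
  E = 45 GPa = 4.5 × 10¹⁰ Pa
  k = 32.28 MN/m = 3.228 × 10⁷ N/m
Substitute:
  L = (0.00236 × (4.5 × 10¹⁰)) / (3.228 × 10⁷)
  L = 3.29 m
Final answer: L = 3.29 m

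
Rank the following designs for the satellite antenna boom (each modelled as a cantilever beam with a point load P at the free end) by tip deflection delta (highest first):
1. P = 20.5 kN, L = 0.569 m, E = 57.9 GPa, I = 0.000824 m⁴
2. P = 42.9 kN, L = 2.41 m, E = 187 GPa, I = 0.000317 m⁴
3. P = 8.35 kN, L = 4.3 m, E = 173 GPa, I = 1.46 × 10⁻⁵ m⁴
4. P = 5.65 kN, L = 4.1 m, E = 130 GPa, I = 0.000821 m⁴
Model: a cantilever beam with a point load P at the free end, so delta = (P·L^3) / (3·E·I) (SI units).
  Case 1: delta = (20500 × 0.569^3) / (3 × (5.79 × 10¹⁰) × 0.000824) = 2.639 × 10⁻⁵ m = 0.02639 mm
  Case 2: delta = (42900 × 2.41^3) / (3 × (1.87 × 10¹¹) × 0.000317) = 0.003377 m = 3.377 mm
  Case 3: delta = (8350 × 4.3^3) / (3 × (1.73 × 10¹¹) × (1.46 × 10⁻⁵)) = 0.08761 m = 87.61 mm
  Case 4: delta = (5650 × 4.1^3) / (3 × (1.3 × 10¹¹) × 0.000821) = 0.001216 m = 1.216 mm
Ordering: 87.61 mm (case 3) > 3.377 mm (case 2) > 1.216 mm (case 4) > 0.02639 mm (case 1)
Final answer: 3, 2, 4, 1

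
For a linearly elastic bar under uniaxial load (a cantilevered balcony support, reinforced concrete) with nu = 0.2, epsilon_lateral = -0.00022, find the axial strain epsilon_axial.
Model: a linearly elastic bar under uniaxial load, so epsilon_lateral = -nu·epsilon_axial.
Solve for epsilon_axial: epsilon_axial = -epsilon_lateral / nu.
Substitute:
  epsilon_axial = -(-0.00022) / 0.2
  epsilon_axial = 0.0011
Final answer: epsilon_axial = 0.0011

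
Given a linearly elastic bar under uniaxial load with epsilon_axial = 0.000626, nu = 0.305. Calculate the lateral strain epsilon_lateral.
Model: a linearly elastic bar under uniaxial load, so epsilon_lateral = -nu·epsilon_axial.
Substitute:
  epsilon_lateral = -(0.305 × 0.000626)
  epsilon_lateral = -0.0001909
Final answer: epsilon_lateral = -0.0001909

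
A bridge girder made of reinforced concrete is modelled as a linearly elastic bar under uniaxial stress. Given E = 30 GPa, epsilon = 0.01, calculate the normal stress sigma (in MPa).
Model: a linearly elastic bar under uniaxial stress, so epsilon = sigma / E.
Solve for sigma: sigma = epsilon·E.
Convert to SI units:
  E = 30 GPa = 3 × 10¹⁰ Pa
Substitute:
  sigma = 0.01 × (3 × 10¹⁰)
  sigma = 3 × 10⁸ Pa
Convert: sigma = 3 × 10⁸ Pa = 300 MPa
Final answer: sigma = 300 MPa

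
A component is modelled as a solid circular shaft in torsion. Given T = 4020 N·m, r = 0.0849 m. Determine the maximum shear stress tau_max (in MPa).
Model: a solid circular shaft in torsion, so tau_max = (2·T) / (π·r^3).
Substitute:
  tau_max = (2 × 4020) / (π × 0.0849^3)
  tau_max = 4.182 × 10⁶ Pa
Convert: tau_max = 4.182 × 10⁶ Pa = 4.182 MPa
Final answer: tau_max = 4.182 MPa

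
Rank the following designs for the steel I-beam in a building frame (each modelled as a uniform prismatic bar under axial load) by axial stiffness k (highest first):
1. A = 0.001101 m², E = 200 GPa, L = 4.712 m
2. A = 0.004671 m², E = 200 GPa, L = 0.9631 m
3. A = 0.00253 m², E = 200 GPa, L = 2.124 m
Model: a uniform prismatic bar under axial load, so k = (A·E) / L (SI units).
  Case 1: k = (0.001101 × (2 × 10¹¹)) / 4.712 = 4.673 × 10⁷ N/m = 46.73 MN/m
  Case 2: k = (0.004671 × (2 × 10¹¹)) / 0.9631 = 9.7 × 10⁸ N/m = 970 MN/m
  Case 3: k = (0.00253 × (2 × 10¹¹)) / 2.124 = 2.382 × 10⁸ N/m = 238.2 MN/m
Ordering: 970 MN/m (case 2) > 238.2 MN/m (case 3) > 46.73 MN/m (case 1)
Final answer: 2, 3, 1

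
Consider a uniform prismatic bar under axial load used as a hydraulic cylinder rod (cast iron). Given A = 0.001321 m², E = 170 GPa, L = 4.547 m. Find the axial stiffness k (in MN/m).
Model: a uniform prismatic bar under axial load, so k = (A·E) / L.
Convert to SI units:
  E = 170 GPa = 1.7 × 10¹¹ Pa
Substitute:
  k = (0.001321 × (1.7 × 10¹¹)) / 4.547
  k = 4.939 × 10⁷ N/m
Convert: k = 4.939 × 10⁷ N/m = 49.39 MN/m
Final answer: k = 49.39 MN/m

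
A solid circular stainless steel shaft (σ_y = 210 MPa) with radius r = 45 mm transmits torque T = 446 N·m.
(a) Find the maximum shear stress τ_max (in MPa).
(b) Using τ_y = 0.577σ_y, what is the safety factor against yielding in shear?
(a) For a solid circular shaft, τ_max = T·r/J with J = π·r^4/2, i.e. τ_max = 2·T / (π·r^3). Convert r = 45 mm = 0.045 m.
  τ_max = (2 × 446) / (π × 0.045^3) = 3.116 × 10⁶ Pa = 3.116 MPa
(b) τ_y = 0.577 × 210 = 121.17 MPa
  SF = τ_y/τ_max = 121.17 / 3.116 = 38.89
Final answer: (a) τ_max = 3.116 MPa, (b) SF = 38.89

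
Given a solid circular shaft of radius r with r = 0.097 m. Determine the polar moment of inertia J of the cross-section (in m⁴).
Model: a solid circular shaft of radius r, so J = (π·r^4) / 2.
Substitute:
  J = (π × 0.097^4) / 2
  J = 0.0001391 m⁴
Final answer: J = 0.0001391 m⁴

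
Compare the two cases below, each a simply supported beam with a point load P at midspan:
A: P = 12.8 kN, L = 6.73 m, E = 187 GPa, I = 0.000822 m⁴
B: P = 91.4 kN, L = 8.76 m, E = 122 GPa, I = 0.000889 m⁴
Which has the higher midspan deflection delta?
Model: a simply supported beam with a point load P at midspan, so delta = (P·L^3) / (48·E·I) (SI units).
  A: delta = (12800 × 6.73^3) / (48 × (1.87 × 10¹¹) × 0.000822) = 0.0005288 m = 0.5288 mm
  B: delta = (91400 × 8.76^3) / (48 × (1.22 × 10¹¹) × 0.000889) = 0.0118 m = 11.8 mm
11.8 mm > 0.5288 mm, so B is larger.
Final answer: B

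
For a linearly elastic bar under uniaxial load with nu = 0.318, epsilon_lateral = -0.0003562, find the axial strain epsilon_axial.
Model: a linearly elastic bar under uniaxial load, so epsilon_lateral = -nu·epsilon_axial.
Solve for epsilon_axial: epsilon_axial = -epsilon_lateral / nu.
Substitute:
  epsilon_axial = -(-0.0003562) / 0.318
  epsilon_axial = 0.00112
Final answer: epsilon_axial = 0.00112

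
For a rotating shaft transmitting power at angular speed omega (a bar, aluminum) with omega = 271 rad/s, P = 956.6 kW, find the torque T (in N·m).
Model: a rotating shaft transmitting power at angular speed omega, so P = T·omega.
Solve for T: T = P / omega.
Convert to SI units:
  P = 956.6 kW = 956600 W
Substitute:
  T = 956600 / 271
  T = 3530 N·m
Final answer: T = 3530 N·m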